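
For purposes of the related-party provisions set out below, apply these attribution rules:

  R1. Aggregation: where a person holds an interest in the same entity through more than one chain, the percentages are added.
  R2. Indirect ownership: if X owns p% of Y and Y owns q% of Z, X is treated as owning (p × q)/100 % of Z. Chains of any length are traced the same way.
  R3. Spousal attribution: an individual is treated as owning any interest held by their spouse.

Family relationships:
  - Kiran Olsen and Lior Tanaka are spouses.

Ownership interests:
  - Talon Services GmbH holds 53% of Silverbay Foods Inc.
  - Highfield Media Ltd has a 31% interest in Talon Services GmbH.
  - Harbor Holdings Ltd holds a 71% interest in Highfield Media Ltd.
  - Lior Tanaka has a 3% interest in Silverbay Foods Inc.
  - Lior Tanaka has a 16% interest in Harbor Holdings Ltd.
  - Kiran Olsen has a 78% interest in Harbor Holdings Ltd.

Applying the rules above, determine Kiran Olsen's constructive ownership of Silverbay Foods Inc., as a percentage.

13.965382%

By spousal attribution (R3), Kiran Olsen is treated as also owning Lior Tanaka's interest in Harbor Holdings Ltd, giving 78% + 16% = 94%.
By spousal attribution (R3), Kiran Olsen is treated as owning Lior Tanaka's 3% interest in Silverbay Foods Inc.
Chain via Harbor Holdings Ltd → Highfield Media Ltd → Talon Services GmbH (R2): 94% × 71% × 31% × 53% = 10.965382% of Silverbay Foods Inc.
Direct interest in Silverbay Foods Inc: 3%.
Aggregating (R1): 10.965382% + 3% = 13.965382%.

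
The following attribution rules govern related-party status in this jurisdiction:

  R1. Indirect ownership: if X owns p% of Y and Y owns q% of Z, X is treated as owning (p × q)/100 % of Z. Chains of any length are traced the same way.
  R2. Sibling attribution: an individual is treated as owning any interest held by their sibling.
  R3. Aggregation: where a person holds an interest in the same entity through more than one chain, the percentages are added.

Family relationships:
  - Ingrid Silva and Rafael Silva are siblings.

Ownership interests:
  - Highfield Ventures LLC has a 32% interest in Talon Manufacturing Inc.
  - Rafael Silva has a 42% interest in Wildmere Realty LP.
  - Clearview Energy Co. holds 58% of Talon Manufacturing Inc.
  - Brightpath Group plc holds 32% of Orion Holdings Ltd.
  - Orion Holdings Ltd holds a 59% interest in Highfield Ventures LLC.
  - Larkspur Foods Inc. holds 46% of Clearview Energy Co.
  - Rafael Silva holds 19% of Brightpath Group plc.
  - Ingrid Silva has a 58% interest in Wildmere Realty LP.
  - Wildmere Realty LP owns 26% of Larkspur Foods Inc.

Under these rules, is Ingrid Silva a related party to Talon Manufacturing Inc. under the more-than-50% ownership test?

No

By sibling attribution (R2), Ingrid Silva is treated as also owning Rafael Silva's interest in Wildmere Realty LP, giving 58% + 42% = 100%.
By sibling attribution (R2), Ingrid Silva is treated as owning Rafael Silva's 19% interest in Brightpath Group plc.
Chain via Wildmere Realty LP → Larkspur Foods Inc. → Clearview Energy Co. (R1): 100% × 26% × 46% × 58% = 6.9368% of Talon Manufacturing Inc.
Chain via Brightpath Group plc → Orion Holdings Ltd → Highfield Ventures LLC (R1): 19% × 32% × 59% × 32% = 1.147904% of Talon Manufacturing Inc.
Aggregating (R3): 6.9368% + 1.147904% = 8.084704%.
8.084704% does not exceed the 50% threshold, so Ingrid is not a related party to Talon Manufacturing Inc.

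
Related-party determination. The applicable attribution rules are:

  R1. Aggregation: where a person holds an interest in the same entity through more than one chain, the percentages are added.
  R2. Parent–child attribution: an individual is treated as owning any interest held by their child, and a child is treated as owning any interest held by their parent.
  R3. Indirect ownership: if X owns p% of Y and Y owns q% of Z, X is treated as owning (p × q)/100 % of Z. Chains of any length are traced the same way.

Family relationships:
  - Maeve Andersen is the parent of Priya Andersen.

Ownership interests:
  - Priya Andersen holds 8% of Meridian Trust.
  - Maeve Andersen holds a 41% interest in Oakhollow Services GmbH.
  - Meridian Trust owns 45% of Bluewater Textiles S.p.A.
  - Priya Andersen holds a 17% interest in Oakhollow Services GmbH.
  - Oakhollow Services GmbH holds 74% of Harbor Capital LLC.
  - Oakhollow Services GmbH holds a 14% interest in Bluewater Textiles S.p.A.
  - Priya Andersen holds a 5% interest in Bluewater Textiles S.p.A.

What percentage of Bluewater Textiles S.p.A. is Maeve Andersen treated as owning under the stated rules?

16.72%

By parent–child attribution (R2), Maeve Andersen is treated as also owning Priya Andersen's interest in Oakhollow Services GmbH, giving 41% + 17% = 58%.
By parent–child attribution (R2), Maeve Andersen is treated as owning Priya Andersen's 8% interest in Meridian Trust.
By parent–child attribution (R2), Maeve Andersen is treated as owning Priya Andersen's 5% interest in Bluewater Textiles S.p.A.
Chain via Oakhollow Services GmbH (R3): 58% × 14% = 8.12% of Bluewater Textiles S.p.A.
Chain via Meridian Trust (R3): 8% × 45% = 3.6% of Bluewater Textiles S.p.A.
Direct interest in Bluewater Textiles S.p.A: 5%.
Aggregating (R1): 8.12% + 3.6% + 5% = 16.72%.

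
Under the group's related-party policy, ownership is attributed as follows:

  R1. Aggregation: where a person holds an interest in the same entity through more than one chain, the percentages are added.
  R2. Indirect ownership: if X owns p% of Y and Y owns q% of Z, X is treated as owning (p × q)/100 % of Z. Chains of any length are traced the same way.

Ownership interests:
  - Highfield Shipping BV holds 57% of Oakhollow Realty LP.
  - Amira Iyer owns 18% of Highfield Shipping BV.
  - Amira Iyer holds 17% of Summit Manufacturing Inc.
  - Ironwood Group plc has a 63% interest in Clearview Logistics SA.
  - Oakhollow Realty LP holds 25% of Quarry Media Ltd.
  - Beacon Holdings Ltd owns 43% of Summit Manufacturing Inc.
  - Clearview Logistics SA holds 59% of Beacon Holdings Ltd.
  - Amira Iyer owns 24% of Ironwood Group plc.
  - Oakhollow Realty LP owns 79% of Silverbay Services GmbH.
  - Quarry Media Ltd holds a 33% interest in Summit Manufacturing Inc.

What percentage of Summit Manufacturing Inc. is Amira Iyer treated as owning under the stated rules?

21.682394%

Chain via Ironwood Group plc → Clearview Logistics SA → Beacon Holdings Ltd (R2): 24% × 63% × 59% × 43% = 3.835944% of Summit Manufacturing Inc.
Chain via Highfield Shipping BV → Oakhollow Realty LP → Quarry Media Ltd (R2): 18% × 57% × 25% × 33% = 0.84645% of Summit Manufacturing Inc.
Direct interest in Summit Manufacturing Inc: 17%.
Aggregating (R1): 3.835944% + 0.84645% + 17% = 21.682394%.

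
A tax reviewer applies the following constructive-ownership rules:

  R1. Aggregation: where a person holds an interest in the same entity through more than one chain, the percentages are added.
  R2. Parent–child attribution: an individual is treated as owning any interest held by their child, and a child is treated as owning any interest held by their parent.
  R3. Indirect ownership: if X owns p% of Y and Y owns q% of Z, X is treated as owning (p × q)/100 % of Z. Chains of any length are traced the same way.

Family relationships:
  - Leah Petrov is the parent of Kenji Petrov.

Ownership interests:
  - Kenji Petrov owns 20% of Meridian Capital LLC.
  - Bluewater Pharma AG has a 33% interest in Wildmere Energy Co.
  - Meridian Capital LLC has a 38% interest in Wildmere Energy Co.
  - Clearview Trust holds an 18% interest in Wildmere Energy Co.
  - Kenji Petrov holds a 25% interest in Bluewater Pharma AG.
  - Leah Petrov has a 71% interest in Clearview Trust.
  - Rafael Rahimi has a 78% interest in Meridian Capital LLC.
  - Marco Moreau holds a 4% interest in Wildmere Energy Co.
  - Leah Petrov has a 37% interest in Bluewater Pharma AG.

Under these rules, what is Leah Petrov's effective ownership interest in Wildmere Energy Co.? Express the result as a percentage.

40.84%

By parent–child attribution (R2), Leah Petrov is treated as also owning Kenji Petrov's interest in Bluewater Pharma AG, giving 37% + 25% = 62%.
By parent–child attribution (R2), Leah Petrov is treated as owning Kenji Petrov's 20% interest in Meridian Capital LLC.
Chain via Bluewater Pharma AG (R3): 62% × 33% = 20.46% of Wildmere Energy Co.
Chain via Clearview Trust (R3): 71% × 18% = 12.78% of Wildmere Energy Co.
Chain via Meridian Capital LLC (R3): 20% × 38% = 7.6% of Wildmere Energy Co.
Aggregating (R1): 20.46% + 12.78% + 7.6% = 40.84%.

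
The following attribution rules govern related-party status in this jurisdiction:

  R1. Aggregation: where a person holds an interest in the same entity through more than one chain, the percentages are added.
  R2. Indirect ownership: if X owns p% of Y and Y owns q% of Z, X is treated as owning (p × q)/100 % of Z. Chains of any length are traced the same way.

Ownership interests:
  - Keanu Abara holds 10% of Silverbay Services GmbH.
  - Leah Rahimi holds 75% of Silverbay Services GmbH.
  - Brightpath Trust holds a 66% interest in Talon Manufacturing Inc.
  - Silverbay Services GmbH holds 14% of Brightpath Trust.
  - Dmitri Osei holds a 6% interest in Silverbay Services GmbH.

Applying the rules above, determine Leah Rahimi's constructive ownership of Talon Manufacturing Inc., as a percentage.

6.93%

Chain via Silverbay Services GmbH → Brightpath Trust (R2): 75% × 14% × 66% = 6.93% of Talon Manufacturing Inc.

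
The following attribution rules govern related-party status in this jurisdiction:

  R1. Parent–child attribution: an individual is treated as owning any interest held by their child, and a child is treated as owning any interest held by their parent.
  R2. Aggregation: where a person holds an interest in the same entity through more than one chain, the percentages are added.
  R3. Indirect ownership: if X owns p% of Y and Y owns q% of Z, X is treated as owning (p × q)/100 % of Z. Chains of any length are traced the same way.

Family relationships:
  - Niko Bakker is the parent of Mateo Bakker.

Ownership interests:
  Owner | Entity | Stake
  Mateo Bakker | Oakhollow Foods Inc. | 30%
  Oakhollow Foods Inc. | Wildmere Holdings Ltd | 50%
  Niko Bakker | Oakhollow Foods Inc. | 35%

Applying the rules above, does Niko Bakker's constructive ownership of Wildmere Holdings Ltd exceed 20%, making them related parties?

Yes

By parent–child attribution (R1), Niko Bakker is treated as also owning Mateo Bakker's interest in Oakhollow Foods Inc, giving 35% + 30% = 65%.
Chain via Oakhollow Foods Inc. (R3): 65% × 50% = 32.5% of Wildmere Holdings Ltd.
32.5% exceeds the 20% threshold, so Niko is a related party to Wildmere Holdings Ltd.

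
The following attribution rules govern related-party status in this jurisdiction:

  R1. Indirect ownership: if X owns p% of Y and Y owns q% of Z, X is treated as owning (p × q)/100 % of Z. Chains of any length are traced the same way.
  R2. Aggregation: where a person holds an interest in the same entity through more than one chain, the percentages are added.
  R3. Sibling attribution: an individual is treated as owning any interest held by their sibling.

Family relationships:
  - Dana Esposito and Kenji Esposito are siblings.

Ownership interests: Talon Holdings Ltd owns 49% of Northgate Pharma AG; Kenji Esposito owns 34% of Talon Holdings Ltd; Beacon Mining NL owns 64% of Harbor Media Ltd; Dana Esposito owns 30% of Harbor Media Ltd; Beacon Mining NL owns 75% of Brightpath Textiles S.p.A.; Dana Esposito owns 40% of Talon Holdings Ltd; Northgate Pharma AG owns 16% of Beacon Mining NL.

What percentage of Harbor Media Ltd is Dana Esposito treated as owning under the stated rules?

33.713024%

By sibling attribution (R3), Dana Esposito is treated as also owning Kenji Esposito's interest in Talon Holdings Ltd, giving 40% + 34% = 74%.
Chain via Talon Holdings Ltd → Northgate Pharma AG → Beacon Mining NL (R1): 74% × 49% × 16% × 64% = 3.713024% of Harbor Media Ltd.
Direct interest in Harbor Media Ltd: 30%.
Aggregating (R2): 3.713024% + 30% = 33.713024%.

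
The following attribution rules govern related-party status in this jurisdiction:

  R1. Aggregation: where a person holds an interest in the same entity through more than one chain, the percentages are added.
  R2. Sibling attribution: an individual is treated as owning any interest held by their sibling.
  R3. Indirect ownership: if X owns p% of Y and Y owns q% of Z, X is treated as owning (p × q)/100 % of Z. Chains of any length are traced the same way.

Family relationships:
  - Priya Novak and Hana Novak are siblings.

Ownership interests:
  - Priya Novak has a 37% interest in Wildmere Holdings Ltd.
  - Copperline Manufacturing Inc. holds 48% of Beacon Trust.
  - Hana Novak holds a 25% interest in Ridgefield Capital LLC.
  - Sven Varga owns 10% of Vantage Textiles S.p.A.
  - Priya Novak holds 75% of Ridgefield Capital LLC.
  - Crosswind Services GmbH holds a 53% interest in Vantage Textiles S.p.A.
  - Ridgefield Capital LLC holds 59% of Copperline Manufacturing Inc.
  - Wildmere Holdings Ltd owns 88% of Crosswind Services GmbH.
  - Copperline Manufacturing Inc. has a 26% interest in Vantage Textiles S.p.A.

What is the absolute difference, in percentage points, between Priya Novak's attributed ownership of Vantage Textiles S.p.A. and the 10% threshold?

By sibling attribution (R2), Priya Novak is treated as also owning Hana Novak's interest in Ridgefield Capital LLC, giving 75% + 25% = 100%.
Chain via Ridgefield Capital LLC → Copperline Manufacturing Inc. (R3): 100% × 59% × 26% = 15.34% of Vantage Textiles S.p.A.
Chain via Wildmere Holdings Ltd → Crosswind Services GmbH (R3): 37% × 88% × 53% = 17.2568% of Vantage Textiles S.p.A.
Aggregating (R1): 15.34% + 17.2568% = 32.5968%.
32.5968% exceeds the 10% threshold by 22.5968 percentage points.

22.5968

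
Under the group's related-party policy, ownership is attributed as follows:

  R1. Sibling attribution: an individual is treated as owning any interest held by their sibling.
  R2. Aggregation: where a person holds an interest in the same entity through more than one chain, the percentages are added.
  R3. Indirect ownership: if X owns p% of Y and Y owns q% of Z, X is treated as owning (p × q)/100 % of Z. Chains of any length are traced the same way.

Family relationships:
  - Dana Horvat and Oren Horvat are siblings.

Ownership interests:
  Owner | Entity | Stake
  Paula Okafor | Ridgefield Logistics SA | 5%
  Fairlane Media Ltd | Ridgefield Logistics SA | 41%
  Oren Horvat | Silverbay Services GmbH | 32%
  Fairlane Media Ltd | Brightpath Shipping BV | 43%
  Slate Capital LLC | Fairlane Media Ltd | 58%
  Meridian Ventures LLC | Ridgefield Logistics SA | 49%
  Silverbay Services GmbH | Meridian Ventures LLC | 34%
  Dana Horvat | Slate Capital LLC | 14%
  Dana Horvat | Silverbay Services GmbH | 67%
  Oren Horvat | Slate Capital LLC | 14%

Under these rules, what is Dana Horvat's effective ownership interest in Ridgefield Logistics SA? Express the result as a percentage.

By sibling attribution (R1), Dana Horvat is treated as also owning Oren Horvat's interest in Slate Capital LLC, giving 14% + 14% = 28%.
By sibling attribution (R1), Dana Horvat is treated as also owning Oren Horvat's interest in Silverbay Services GmbH, giving 67% + 32% = 99%.
Chain via Slate Capital LLC → Fairlane Media Ltd (R3): 28% × 58% × 41% = 6.6584% of Ridgefield Logistics SA.
Chain via Silverbay Services GmbH → Meridian Ventures LLC (R3): 99% × 34% × 49% = 16.4934% of Ridgefield Logistics SA.
Aggregating (R2): 6.6584% + 16.4934% = 23.1518%.

23.1518%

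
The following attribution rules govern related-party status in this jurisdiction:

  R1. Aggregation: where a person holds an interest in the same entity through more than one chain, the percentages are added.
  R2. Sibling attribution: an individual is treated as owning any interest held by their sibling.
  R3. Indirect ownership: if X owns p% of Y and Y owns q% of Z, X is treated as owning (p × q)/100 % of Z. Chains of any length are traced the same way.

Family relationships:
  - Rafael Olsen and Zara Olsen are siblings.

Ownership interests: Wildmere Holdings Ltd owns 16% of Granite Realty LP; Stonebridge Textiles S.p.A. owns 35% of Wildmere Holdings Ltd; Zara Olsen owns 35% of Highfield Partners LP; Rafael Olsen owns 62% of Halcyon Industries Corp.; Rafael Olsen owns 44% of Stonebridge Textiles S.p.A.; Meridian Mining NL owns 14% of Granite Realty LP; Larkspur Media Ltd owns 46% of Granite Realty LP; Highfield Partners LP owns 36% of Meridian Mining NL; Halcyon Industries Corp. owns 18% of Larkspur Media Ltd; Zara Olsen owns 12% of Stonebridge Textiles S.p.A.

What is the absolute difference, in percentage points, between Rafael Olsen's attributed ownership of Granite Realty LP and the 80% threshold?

69.9664

By sibling attribution (R2), Rafael Olsen is treated as also owning Zara Olsen's interest in Stonebridge Textiles S.p.A, giving 44% + 12% = 56%.
By sibling attribution (R2), Rafael Olsen is treated as owning Zara Olsen's 35% interest in Highfield Partners LP.
Chain via Stonebridge Textiles S.p.A. → Wildmere Holdings Ltd (R3): 56% × 35% × 16% = 3.136% of Granite Realty LP.
Chain via Halcyon Industries Corp. → Larkspur Media Ltd (R3): 62% × 18% × 46% = 5.1336% of Granite Realty LP.
Chain via Highfield Partners LP → Meridian Mining NL (R3): 35% × 36% × 14% = 1.764% of Granite Realty LP.
Aggregating (R1): 3.136% + 5.1336% + 1.764% = 10.0336%.
10.0336% falls short of the 80% threshold by 69.9664 percentage points.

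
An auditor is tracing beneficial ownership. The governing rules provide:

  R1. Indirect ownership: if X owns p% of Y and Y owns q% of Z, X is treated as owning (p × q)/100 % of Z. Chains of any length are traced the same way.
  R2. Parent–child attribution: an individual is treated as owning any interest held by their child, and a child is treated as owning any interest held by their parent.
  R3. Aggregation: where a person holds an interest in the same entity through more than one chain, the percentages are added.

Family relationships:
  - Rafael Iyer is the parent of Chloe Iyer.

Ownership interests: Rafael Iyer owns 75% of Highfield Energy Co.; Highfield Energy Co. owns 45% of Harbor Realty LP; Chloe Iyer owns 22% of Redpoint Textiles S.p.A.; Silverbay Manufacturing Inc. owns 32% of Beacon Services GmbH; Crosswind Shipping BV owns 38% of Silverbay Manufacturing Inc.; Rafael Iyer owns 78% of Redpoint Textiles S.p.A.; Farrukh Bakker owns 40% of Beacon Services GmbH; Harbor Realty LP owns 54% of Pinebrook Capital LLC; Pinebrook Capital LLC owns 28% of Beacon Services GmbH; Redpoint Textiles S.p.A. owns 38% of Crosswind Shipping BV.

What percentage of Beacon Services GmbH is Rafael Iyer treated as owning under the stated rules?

9.7238%

By parent–child attribution (R2), Rafael Iyer is treated as also owning Chloe Iyer's interest in Redpoint Textiles S.p.A, giving 78% + 22% = 100%.
Chain via Highfield Energy Co. → Harbor Realty LP → Pinebrook Capital LLC (R1): 75% × 45% × 54% × 28% = 5.103% of Beacon Services GmbH.
Chain via Redpoint Textiles S.p.A. → Crosswind Shipping BV → Silverbay Manufacturing Inc. (R1): 100% × 38% × 38% × 32% = 4.6208% of Beacon Services GmbH.
Aggregating (R3): 5.103% + 4.6208% = 9.7238%.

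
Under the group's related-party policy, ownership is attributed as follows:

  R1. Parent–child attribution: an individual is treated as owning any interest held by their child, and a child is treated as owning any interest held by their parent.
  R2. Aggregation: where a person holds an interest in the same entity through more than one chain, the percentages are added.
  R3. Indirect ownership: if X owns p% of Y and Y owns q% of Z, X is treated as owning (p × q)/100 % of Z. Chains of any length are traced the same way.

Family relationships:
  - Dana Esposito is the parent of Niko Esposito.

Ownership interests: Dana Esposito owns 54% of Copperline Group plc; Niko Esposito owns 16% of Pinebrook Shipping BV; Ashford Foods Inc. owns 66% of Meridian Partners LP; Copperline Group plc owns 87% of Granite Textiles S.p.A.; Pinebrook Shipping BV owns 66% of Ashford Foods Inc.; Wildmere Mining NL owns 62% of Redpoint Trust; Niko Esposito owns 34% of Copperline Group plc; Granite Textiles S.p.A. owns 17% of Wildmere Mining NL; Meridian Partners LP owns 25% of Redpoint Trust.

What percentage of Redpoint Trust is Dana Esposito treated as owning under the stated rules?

9.811824%

By parent–child attribution (R1), Dana Esposito is treated as also owning Niko Esposito's interest in Copperline Group plc, giving 54% + 34% = 88%.
By parent–child attribution (R1), Dana Esposito is treated as owning Niko Esposito's 16% interest in Pinebrook Shipping BV.
Chain via Copperline Group plc → Granite Textiles S.p.A. → Wildmere Mining NL (R3): 88% × 87% × 17% × 62% = 8.069424% of Redpoint Trust.
Chain via Pinebrook Shipping BV → Ashford Foods Inc. → Meridian Partners LP (R3): 16% × 66% × 66% × 25% = 1.7424% of Redpoint Trust.
Aggregating (R2): 8.069424% + 1.7424% = 9.811824%.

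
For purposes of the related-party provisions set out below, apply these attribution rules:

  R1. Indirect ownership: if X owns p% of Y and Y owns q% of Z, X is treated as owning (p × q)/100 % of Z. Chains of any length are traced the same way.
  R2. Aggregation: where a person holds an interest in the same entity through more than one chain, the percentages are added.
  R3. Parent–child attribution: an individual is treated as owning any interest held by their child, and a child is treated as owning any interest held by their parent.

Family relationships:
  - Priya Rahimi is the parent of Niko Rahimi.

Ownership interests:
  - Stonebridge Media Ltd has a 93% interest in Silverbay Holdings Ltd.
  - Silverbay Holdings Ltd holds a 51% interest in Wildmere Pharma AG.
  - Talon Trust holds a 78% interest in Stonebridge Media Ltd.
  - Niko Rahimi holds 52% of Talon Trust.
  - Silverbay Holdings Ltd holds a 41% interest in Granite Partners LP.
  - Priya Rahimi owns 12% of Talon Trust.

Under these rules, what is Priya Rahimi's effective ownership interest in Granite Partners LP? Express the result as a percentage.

19.034496%

By parent–child attribution (R3), Priya Rahimi is treated as also owning Niko Rahimi's interest in Talon Trust, giving 12% + 52% = 64%.
Chain via Talon Trust → Stonebridge Media Ltd → Silverbay Holdings Ltd (R1): 64% × 78% × 93% × 41% = 19.034496% of Granite Partners LP.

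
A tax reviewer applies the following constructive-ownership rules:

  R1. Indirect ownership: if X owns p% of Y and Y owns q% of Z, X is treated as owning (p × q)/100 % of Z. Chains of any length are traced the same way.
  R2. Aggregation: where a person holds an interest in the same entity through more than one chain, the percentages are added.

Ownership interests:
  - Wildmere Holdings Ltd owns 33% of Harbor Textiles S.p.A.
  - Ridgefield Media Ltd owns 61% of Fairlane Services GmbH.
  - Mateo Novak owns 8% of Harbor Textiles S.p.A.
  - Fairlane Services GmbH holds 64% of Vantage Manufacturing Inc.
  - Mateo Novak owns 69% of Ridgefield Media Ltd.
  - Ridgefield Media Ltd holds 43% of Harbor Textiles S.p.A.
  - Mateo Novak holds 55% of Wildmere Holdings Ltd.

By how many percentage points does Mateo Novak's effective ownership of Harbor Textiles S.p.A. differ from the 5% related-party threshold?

Chain via Wildmere Holdings Ltd (R1): 55% × 33% = 18.15% of Harbor Textiles S.p.A.
Chain via Ridgefield Media Ltd (R1): 69% × 43% = 29.67% of Harbor Textiles S.p.A.
Direct interest in Harbor Textiles S.p.A: 8%.
Aggregating (R2): 18.15% + 29.67% + 8% = 55.82%.
55.82% exceeds the 5% threshold by 50.82 percentage points.

50.82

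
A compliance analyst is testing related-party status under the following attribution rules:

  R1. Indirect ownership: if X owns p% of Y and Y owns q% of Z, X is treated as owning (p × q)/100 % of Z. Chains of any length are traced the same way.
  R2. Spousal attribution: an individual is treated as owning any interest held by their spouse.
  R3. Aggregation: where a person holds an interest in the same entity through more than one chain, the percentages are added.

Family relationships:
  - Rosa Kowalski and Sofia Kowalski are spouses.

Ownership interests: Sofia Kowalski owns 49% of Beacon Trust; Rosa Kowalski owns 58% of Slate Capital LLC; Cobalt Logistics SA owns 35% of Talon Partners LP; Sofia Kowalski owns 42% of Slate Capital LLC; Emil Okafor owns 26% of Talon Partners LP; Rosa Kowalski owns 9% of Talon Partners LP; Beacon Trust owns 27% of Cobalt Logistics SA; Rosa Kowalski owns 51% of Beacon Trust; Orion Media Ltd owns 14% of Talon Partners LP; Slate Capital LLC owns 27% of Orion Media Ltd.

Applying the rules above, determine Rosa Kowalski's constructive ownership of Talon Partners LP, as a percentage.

22.23%

By spousal attribution (R2), Rosa Kowalski is treated as also owning Sofia Kowalski's interest in Beacon Trust, giving 51% + 49% = 100%.
By spousal attribution (R2), Rosa Kowalski is treated as also owning Sofia Kowalski's interest in Slate Capital LLC, giving 58% + 42% = 100%.
Chain via Beacon Trust → Cobalt Logistics SA (R1): 100% × 27% × 35% = 9.45% of Talon Partners LP.
Chain via Slate Capital LLC → Orion Media Ltd (R1): 100% × 27% × 14% = 3.78% of Talon Partners LP.
Direct interest in Talon Partners LP: 9%.
Aggregating (R3): 9.45% + 3.78% + 9% = 22.23%.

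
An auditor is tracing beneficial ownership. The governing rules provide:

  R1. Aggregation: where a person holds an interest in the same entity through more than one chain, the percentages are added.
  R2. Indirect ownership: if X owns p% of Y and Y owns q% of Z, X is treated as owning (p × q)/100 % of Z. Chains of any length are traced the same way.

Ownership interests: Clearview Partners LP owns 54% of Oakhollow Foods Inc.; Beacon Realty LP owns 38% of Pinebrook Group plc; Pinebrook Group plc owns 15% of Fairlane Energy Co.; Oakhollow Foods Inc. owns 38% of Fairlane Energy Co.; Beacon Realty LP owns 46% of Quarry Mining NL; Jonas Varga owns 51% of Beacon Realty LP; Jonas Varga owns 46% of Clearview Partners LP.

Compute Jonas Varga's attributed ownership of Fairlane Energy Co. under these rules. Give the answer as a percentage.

Chain via Beacon Realty LP → Pinebrook Group plc (R2): 51% × 38% × 15% = 2.907% of Fairlane Energy Co.
Chain via Clearview Partners LP → Oakhollow Foods Inc. (R2): 46% × 54% × 38% = 9.4392% of Fairlane Energy Co.
Aggregating (R1): 2.907% + 9.4392% = 12.3462%.

12.3462%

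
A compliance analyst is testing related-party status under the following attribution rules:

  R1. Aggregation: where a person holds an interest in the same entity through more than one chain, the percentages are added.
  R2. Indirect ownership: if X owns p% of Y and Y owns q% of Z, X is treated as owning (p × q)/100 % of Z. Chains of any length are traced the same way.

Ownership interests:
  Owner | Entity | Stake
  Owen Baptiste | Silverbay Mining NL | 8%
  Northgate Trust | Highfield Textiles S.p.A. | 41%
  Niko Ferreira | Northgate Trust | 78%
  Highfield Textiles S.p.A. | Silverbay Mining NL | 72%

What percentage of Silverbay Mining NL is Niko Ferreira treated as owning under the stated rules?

Chain via Northgate Trust → Highfield Textiles S.p.A. (R2): 78% × 41% × 72% = 23.0256% of Silverbay Mining NL.

23.0256%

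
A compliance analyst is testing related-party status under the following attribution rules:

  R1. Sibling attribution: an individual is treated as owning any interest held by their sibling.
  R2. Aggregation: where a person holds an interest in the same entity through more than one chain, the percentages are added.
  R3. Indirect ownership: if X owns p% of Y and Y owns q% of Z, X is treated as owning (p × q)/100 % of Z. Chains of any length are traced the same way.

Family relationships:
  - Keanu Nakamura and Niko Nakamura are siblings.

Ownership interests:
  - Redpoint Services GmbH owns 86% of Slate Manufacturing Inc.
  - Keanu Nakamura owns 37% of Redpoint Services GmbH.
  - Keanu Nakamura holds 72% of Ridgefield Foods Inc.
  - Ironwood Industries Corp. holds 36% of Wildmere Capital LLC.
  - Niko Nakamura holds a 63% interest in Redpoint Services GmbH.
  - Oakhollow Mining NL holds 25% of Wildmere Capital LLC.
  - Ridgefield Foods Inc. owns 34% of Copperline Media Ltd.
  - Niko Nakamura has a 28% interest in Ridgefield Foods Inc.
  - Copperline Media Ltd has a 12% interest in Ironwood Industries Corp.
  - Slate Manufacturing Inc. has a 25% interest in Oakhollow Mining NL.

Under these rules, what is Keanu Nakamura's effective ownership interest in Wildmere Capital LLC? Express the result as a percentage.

By sibling attribution (R1), Keanu Nakamura is treated as also owning Niko Nakamura's interest in Ridgefield Foods Inc, giving 72% + 28% = 100%.
By sibling attribution (R1), Keanu Nakamura is treated as also owning Niko Nakamura's interest in Redpoint Services GmbH, giving 37% + 63% = 100%.
Chain via Ridgefield Foods Inc. → Copperline Media Ltd → Ironwood Industries Corp. (R3): 100% × 34% × 12% × 36% = 1.4688% of Wildmere Capital LLC.
Chain via Redpoint Services GmbH → Slate Manufacturing Inc. → Oakhollow Mining NL (R3): 100% × 86% × 25% × 25% = 5.375% of Wildmere Capital LLC.
Aggregating (R2): 1.4688% + 5.375% = 6.8438%.

6.8438%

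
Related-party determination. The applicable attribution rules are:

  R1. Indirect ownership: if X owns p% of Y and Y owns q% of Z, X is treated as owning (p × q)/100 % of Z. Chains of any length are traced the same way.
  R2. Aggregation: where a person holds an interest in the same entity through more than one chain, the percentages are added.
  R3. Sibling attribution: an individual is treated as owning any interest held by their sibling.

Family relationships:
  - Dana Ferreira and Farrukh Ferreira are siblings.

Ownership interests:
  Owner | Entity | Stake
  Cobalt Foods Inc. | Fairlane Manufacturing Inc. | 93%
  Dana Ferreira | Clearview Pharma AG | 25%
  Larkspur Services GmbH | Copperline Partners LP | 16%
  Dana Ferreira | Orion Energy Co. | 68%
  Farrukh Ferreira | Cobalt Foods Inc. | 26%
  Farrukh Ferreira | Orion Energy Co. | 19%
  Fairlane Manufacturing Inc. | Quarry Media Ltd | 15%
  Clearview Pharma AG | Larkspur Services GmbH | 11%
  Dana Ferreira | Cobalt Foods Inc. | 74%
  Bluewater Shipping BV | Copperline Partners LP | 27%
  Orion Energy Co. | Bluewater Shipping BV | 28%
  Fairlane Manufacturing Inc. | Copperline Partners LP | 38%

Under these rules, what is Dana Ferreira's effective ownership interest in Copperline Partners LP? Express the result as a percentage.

42.3572%

By sibling attribution (R3), Dana Ferreira is treated as also owning Farrukh Ferreira's interest in Orion Energy Co, giving 68% + 19% = 87%.
By sibling attribution (R3), Dana Ferreira is treated as also owning Farrukh Ferreira's interest in Cobalt Foods Inc, giving 74% + 26% = 100%.
Chain via Orion Energy Co. → Bluewater Shipping BV (R1): 87% × 28% × 27% = 6.5772% of Copperline Partners LP.
Chain via Clearview Pharma AG → Larkspur Services GmbH (R1): 25% × 11% × 16% = 0.44% of Copperline Partners LP.
Chain via Cobalt Foods Inc. → Fairlane Manufacturing Inc. (R1): 100% × 93% × 38% = 35.34% of Copperline Partners LP.
Aggregating (R2): 6.5772% + 0.44% + 35.34% = 42.3572%.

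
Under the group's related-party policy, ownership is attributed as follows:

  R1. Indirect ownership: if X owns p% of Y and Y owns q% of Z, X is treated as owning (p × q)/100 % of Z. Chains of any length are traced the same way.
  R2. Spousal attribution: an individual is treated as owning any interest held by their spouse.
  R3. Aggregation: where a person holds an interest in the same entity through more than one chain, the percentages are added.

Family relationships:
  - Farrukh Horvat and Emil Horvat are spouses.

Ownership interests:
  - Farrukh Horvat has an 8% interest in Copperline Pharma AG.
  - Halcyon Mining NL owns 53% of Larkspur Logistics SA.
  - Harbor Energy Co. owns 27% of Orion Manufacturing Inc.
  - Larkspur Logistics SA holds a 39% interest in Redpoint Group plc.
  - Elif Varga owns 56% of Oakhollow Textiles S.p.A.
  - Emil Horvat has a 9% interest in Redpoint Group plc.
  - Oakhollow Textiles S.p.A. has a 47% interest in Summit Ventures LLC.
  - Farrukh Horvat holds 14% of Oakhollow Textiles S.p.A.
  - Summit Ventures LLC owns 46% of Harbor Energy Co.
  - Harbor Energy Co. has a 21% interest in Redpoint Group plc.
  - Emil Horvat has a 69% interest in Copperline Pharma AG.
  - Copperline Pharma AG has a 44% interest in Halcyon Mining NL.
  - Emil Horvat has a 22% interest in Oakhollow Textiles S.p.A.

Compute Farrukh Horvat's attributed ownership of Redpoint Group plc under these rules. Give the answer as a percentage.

17.637468%

By spousal attribution (R2), Farrukh Horvat is treated as also owning Emil Horvat's interest in Copperline Pharma AG, giving 8% + 69% = 77%.
By spousal attribution (R2), Farrukh Horvat is treated as also owning Emil Horvat's interest in Oakhollow Textiles S.p.A, giving 14% + 22% = 36%.
By spousal attribution (R2), Farrukh Horvat is treated as owning Emil Horvat's 9% interest in Redpoint Group plc.
Chain via Copperline Pharma AG → Halcyon Mining NL → Larkspur Logistics SA (R1): 77% × 44% × 53% × 39% = 7.002996% of Redpoint Group plc.
Chain via Oakhollow Textiles S.p.A. → Summit Ventures LLC → Harbor Energy Co. (R1): 36% × 47% × 46% × 21% = 1.634472% of Redpoint Group plc.
Direct interest in Redpoint Group plc: 9%.
Aggregating (R3): 7.002996% + 1.634472% + 9% = 17.637468%.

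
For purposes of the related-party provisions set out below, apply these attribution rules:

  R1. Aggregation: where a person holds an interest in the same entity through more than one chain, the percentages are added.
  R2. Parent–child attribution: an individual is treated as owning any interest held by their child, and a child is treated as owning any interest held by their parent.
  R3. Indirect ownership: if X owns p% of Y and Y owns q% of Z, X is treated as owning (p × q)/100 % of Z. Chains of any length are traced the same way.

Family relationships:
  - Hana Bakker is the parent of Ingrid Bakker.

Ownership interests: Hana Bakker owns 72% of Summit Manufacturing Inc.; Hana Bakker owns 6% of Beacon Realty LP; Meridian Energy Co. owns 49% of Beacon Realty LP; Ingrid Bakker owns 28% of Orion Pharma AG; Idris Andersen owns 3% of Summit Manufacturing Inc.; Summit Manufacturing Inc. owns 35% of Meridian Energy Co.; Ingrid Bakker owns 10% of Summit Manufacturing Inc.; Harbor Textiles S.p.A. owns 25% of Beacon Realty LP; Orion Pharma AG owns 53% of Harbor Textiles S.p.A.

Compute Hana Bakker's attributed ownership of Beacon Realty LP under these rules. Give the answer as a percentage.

23.773%

By parent–child attribution (R2), Hana Bakker is treated as also owning Ingrid Bakker's interest in Summit Manufacturing Inc, giving 72% + 10% = 82%.
By parent–child attribution (R2), Hana Bakker is treated as owning Ingrid Bakker's 28% interest in Orion Pharma AG.
Chain via Summit Manufacturing Inc. → Meridian Energy Co. (R3): 82% × 35% × 49% = 14.063% of Beacon Realty LP.
Direct interest in Beacon Realty LP: 6%.
Chain via Orion Pharma AG → Harbor Textiles S.p.A. (R3): 28% × 53% × 25% = 3.71% of Beacon Realty LP.
Aggregating (R1): 14.063% + 6% + 3.71% = 23.773%.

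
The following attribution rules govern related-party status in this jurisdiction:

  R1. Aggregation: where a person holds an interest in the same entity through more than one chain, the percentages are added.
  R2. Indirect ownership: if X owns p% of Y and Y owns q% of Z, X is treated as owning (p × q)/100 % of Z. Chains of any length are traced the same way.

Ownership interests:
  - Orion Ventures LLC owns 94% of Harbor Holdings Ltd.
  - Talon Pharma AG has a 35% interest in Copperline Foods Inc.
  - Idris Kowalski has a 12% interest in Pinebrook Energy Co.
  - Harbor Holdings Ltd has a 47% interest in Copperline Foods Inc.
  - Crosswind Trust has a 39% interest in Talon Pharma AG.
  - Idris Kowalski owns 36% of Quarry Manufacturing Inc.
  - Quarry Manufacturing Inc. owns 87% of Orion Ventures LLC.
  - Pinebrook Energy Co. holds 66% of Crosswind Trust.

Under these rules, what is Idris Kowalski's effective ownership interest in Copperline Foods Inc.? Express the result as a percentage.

14.918256%

Chain via Pinebrook Energy Co. → Crosswind Trust → Talon Pharma AG (R2): 12% × 66% × 39% × 35% = 1.08108% of Copperline Foods Inc.
Chain via Quarry Manufacturing Inc. → Orion Ventures LLC → Harbor Holdings Ltd (R2): 36% × 87% × 94% × 47% = 13.837176% of Copperline Foods Inc.
Aggregating (R1): 1.08108% + 13.837176% = 14.918256%.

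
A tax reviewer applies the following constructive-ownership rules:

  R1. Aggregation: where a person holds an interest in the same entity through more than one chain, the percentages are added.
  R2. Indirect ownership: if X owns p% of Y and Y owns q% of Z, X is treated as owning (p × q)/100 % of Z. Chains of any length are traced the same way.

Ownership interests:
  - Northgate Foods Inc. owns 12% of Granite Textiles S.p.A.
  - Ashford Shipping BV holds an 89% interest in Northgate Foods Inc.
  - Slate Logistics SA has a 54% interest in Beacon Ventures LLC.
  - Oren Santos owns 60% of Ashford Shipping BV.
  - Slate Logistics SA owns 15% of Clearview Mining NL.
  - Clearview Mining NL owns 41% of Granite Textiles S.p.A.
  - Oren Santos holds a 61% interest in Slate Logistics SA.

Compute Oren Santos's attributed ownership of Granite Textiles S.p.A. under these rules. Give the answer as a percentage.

10.1595%

Chain via Slate Logistics SA → Clearview Mining NL (R2): 61% × 15% × 41% = 3.7515% of Granite Textiles S.p.A.
Chain via Ashford Shipping BV → Northgate Foods Inc. (R2): 60% × 89% × 12% = 6.408% of Granite Textiles S.p.A.
Aggregating (R1): 3.7515% + 6.408% = 10.1595%.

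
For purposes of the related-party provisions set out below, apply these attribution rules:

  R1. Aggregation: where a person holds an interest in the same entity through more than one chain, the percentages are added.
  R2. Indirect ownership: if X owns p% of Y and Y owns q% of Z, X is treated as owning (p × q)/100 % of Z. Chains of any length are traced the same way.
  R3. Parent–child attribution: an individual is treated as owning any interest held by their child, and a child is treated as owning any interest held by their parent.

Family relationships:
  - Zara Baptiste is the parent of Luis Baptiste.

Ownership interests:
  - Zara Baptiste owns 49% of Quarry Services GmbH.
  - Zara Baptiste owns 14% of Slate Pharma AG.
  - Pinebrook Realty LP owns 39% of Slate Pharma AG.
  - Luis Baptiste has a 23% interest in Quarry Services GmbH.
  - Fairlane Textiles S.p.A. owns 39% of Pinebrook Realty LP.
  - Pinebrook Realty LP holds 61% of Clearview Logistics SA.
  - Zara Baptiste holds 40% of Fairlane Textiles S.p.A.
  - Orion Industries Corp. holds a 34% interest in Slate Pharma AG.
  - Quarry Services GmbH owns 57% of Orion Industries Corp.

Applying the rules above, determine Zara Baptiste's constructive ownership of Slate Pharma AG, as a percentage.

By parent–child attribution (R3), Zara Baptiste is treated as also owning Luis Baptiste's interest in Quarry Services GmbH, giving 49% + 23% = 72%.
Chain via Fairlane Textiles S.p.A. → Pinebrook Realty LP (R2): 40% × 39% × 39% = 6.084% of Slate Pharma AG.
Chain via Quarry Services GmbH → Orion Industries Corp. (R2): 72% × 57% × 34% = 13.9536% of Slate Pharma AG.
Direct interest in Slate Pharma AG: 14%.
Aggregating (R1): 6.084% + 13.9536% + 14% = 34.0376%.

34.0376%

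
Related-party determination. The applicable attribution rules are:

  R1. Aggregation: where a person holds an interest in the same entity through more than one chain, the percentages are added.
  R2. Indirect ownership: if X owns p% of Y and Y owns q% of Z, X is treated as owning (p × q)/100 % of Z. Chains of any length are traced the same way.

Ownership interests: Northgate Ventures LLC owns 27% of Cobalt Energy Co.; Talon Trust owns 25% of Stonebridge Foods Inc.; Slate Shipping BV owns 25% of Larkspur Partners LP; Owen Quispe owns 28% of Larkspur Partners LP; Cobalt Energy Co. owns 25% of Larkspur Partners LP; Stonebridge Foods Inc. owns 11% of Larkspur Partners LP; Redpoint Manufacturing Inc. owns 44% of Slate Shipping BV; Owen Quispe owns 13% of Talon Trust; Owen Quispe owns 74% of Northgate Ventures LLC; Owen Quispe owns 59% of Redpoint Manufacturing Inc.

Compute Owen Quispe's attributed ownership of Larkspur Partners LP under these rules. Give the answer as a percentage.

Chain via Redpoint Manufacturing Inc. → Slate Shipping BV (R2): 59% × 44% × 25% = 6.49% of Larkspur Partners LP.
Chain via Northgate Ventures LLC → Cobalt Energy Co. (R2): 74% × 27% × 25% = 4.995% of Larkspur Partners LP.
Chain via Talon Trust → Stonebridge Foods Inc. (R2): 13% × 25% × 11% = 0.3575% of Larkspur Partners LP.
Direct interest in Larkspur Partners LP: 28%.
Aggregating (R1): 6.49% + 4.995% + 0.3575% + 28% = 39.8425%.

39.8425%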